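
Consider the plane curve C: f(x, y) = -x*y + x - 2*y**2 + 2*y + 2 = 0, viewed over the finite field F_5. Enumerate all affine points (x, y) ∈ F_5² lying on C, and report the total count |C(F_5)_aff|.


Affine F_5-points: {(0, 3), (1, 4), (3, 0), (3, 2)}; count = 4.

For each of the 25 pairs (x, y) ∈ F_5², evaluate f(x, y) mod 5. Record the zeros.
  x = 0: [0↦2, 1↦2, 2↦3, 3↦0, 4↦3]  zeros at y ∈ {3}
  x = 1: [0↦3, 1↦2, 2↦2, 3↦3, 4↦0]  zeros at y ∈ {4}
  x = 2: [0↦4, 1↦2, 2↦1, 3↦1, 4↦2]  zeros at y ∈ ∅
  x = 3: [0↦0, 1↦2, 2↦0, 3↦4, 4↦4]  zeros at y ∈ {0, 2}
  x = 4: [0↦1, 1↦2, 2↦4, 3↦2, 4↦1]  zeros at y ∈ ∅
Collecting zeros: affine points = {(0, 3), (1, 4), (3, 0), (3, 2)}.
Total count |C(F_5)_aff| = 4.


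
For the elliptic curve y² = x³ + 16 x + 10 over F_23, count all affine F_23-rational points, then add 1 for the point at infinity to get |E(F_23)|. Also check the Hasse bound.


Affine points = {(1, 2), (1, 21), (2, 2), (2, 21), (3, 4), (3, 19), (4, 0), (5, 10), (5, 13), (6, 0), (8, 11), (8, 12), (9, 3), (9, 20), (13, 0), (18, 9), (18, 14), (20, 2), (20, 21), (21, 4), (21, 19), (22, 4), (22, 19)}; affine count = 23; |E(F_23)| = 24.

Discriminant check: Δ ∝ 4a³ + 27b² = 4·16³ + 27·10² = 4·4096 + 27·100 ≡ 17 (mod 23). Nonzero ⇒ E is nonsingular.
For each x ∈ F_23, compute rhs = x³ + 16·x + 10 mod 23, then count y ∈ F_23 with y² ≡ rhs.
  x = 0: rhs = 10, matching y values: none (0 points).
  x = 1: rhs = 4, matching y values: 2, 21 (2 points).
  x = 2: rhs = 4, matching y values: 2, 21 (2 points).
  x = 3: rhs = 16, matching y values: 4, 19 (2 points).
  x = 4: rhs = 0, matching y values: 0 (1 points).
  x = 5: rhs = 8, matching y values: 10, 13 (2 points).
  x = 6: rhs = 0, matching y values: 0 (1 points).
  x = 7: rhs = 5, matching y values: none (0 points).
  x = 8: rhs = 6, matching y values: 11, 12 (2 points).
  x = 9: rhs = 9, matching y values: 3, 20 (2 points).
  x = 10: rhs = 20, matching y values: none (0 points).
  x = 11: rhs = 22, matching y values: none (0 points).
  x = 12: rhs = 21, matching y values: none (0 points).
  x = 13: rhs = 0, matching y values: 0 (1 points).
  x = 14: rhs = 11, matching y values: none (0 points).
  x = 15: rhs = 14, matching y values: none (0 points).
  x = 16: rhs = 15, matching y values: none (0 points).
  x = 17: rhs = 20, matching y values: none (0 points).
  x = 18: rhs = 12, matching y values: 9, 14 (2 points).
  x = 19: rhs = 20, matching y values: none (0 points).
  x = 20: rhs = 4, matching y values: 2, 21 (2 points).
  x = 21: rhs = 16, matching y values: 4, 19 (2 points).
  x = 22: rhs = 16, matching y values: 4, 19 (2 points).
Total affine count: 23.
Full point count |E(F_23)| = 23 + 1 = 24.
Hasse bound: |24 − (23+1)| = |0| = 0 ≤ 2√23 ≈ 9.5917 ✓.


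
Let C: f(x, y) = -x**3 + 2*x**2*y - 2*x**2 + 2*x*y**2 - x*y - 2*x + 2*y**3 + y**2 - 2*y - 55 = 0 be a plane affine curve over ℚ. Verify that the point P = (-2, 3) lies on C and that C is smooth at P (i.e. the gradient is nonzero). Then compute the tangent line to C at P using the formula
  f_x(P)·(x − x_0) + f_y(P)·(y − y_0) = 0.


Tangent line at P: -15*x + 44*y - 162 = 0.

Step 1: f(-2, 3) = 0, so P lies on C.
Step 2: partial derivatives
  f_x(x, y) = -3*x**2 + 4*x*y - 4*x + 2*y**2 - y - 2, f_y(x, y) = 2*x**2 + 4*x*y - x + 6*y**2 + 2*y - 2.
  f_x(P) = -15, f_y(P) = 44 (gradient nonzero, so P is smooth).
Step 3: tangent line at P: -15·(x − -2) + 44·(y − 3) = 0.
Expanding: -15*x + 44*y - 162 = 0.


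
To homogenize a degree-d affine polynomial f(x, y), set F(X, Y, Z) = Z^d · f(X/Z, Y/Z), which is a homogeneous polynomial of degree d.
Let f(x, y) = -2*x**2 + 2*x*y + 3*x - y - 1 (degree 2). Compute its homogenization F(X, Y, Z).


F(X, Y, Z) = -2*X**2 + 2*X*Y + 3*X*Z - Y*Z - Z**2

deg(f) = 2.
Substitute x = X/Z, y = Y/Z into f, then multiply by Z^2.
  monomial -2·x^2·y^0 ↦ -2·X^2·Y^0·Z^0.
  monomial 2·x^1·y^1 ↦ 2·X^1·Y^1·Z^0.
  monomial 3·x^1·y^0 ↦ 3·X^1·Y^0·Z^1.
  monomial -1·x^0·y^1 ↦ -1·X^0·Y^1·Z^1.
  monomial -1·x^0·y^0 ↦ -1·X^0·Y^0·Z^2.
Collecting: F(X, Y, Z) = -2*X**2 + 2*X*Y + 3*X*Z - Y*Z - Z**2.


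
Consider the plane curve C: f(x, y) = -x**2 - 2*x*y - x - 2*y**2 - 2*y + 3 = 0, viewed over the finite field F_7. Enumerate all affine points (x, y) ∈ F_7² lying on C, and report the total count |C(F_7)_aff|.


Affine F_7-points: {(0, 3)}; count = 1.

For each of the 49 pairs (x, y) ∈ F_7², evaluate f(x, y) mod 7. Record the zeros.
  x = 0: [0↦3, 1↦6, 2↦5, 3↦0, 4↦5, 5↦6, 6↦3]  zeros at y ∈ {3}
  x = 1: [0↦1, 1↦2, 2↦6, 3↦6, 4↦2, 5↦1, 6↦3]  zeros at y ∈ ∅
  x = 2: [0↦4, 1↦3, 2↦5, 3↦3, 4↦4, 5↦1, 6↦1]  zeros at y ∈ ∅
  x = 3: [0↦5, 1↦2, 2↦2, 3↦5, 4↦4, 5↦6, 6↦4]  zeros at y ∈ ∅
  x = 4: [0↦4, 1↦6, 2↦4, 3↦5, 4↦2, 5↦2, 6↦5]  zeros at y ∈ ∅
  x = 5: [0↦1, 1↦1, 2↦4, 3↦3, 4↦5, 5↦3, 6↦4]  zeros at y ∈ ∅
  x = 6: [0↦3, 1↦1, 2↦2, 3↦6, 4↦6, 5↦2, 6↦1]  zeros at y ∈ ∅
Collecting zeros: affine points = {(0, 3)}.
Total count |C(F_7)_aff| = 1.


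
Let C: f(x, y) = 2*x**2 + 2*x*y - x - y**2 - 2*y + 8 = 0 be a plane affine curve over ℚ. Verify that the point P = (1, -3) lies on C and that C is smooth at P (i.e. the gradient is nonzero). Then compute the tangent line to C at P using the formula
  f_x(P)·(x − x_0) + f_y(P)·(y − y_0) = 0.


Tangent line at P: -3*x + 6*y + 21 = 0.

Step 1: f(1, -3) = 0, so P lies on C.
Step 2: partial derivatives
  f_x(x, y) = 4*x + 2*y - 1, f_y(x, y) = 2*x - 2*y - 2.
  f_x(P) = -3, f_y(P) = 6 (gradient nonzero, so P is smooth).
Step 3: tangent line at P: -3·(x − 1) + 6·(y − -3) = 0.
Expanding: -3*x + 6*y + 21 = 0.


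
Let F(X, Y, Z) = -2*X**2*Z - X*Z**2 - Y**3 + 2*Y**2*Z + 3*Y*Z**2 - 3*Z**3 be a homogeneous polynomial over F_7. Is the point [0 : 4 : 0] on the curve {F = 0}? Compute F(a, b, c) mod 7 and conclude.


F(0,4,0) ≡ 6 (mod 7); P is NOT on the curve.

Evaluate F(0, 4, 0) term-by-term (mod 7).
  -2*X**2*Z ↦ -2·0·1·0 = 0
  -X*Z**2 ↦ -1·0·1·0 = 0
  -Y**3 ↦ -1·1·64·1 = -64
  2*Y**2*Z ↦ 2·1·16·0 = 0
  3*Y*Z**2 ↦ 3·1·4·0 = 0
  -3*Z**3 ↦ -3·1·1·0 = 0
Sum: F(0, 4, 0) = (0) + (0) + (-64) + (0) + (0) + (0) = -64.
Reducing mod 7: -64 ≡ 6 (mod 7).
Since F(a, b, c) ≡ 6 ≠ 0 (mod 7), P does NOT lie on the curve.


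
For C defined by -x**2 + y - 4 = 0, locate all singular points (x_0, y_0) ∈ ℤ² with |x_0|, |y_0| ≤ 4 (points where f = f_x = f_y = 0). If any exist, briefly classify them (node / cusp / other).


No singular points in the scanned grid; C is smooth there.

Compute partial derivatives:
  f_x = -2*x.
  f_y = 1.
f_y = 1 is a nonzero constant, so f_y never vanishes: no point (x, y) can satisfy f = f_x = f_y = 0. In particular no (x, y) ∈ {−4, ..., 4}² is singular; the curve is smooth.


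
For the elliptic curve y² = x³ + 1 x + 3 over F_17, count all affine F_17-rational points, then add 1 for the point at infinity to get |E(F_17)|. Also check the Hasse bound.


Affine points = {(2, 8), (2, 9), (3, 4), (3, 13), (6, 2), (6, 15), (7, 8), (7, 9), (8, 8), (8, 9), (11, 6), (11, 11), (12, 3), (12, 14), (16, 1), (16, 16)}; affine count = 16; |E(F_17)| = 17.

Discriminant check: Δ ∝ 4a³ + 27b² = 4·1³ + 27·3² = 4·1 + 27·9 ≡ 9 (mod 17). Nonzero ⇒ E is nonsingular.
For each x ∈ F_17, compute rhs = x³ + 1·x + 3 mod 17, then count y ∈ F_17 with y² ≡ rhs.
  x = 0: rhs = 3, matching y values: none (0 points).
  x = 1: rhs = 5, matching y values: none (0 points).
  x = 2: rhs = 13, matching y values: 8, 9 (2 points).
  x = 3: rhs = 16, matching y values: 4, 13 (2 points).
  x = 4: rhs = 3, matching y values: none (0 points).
  x = 5: rhs = 14, matching y values: none (0 points).
  x = 6: rhs = 4, matching y values: 2, 15 (2 points).
  x = 7: rhs = 13, matching y values: 8, 9 (2 points).
  x = 8: rhs = 13, matching y values: 8, 9 (2 points).
  x = 9: rhs = 10, matching y values: none (0 points).
  x = 10: rhs = 10, matching y values: none (0 points).
  x = 11: rhs = 2, matching y values: 6, 11 (2 points).
  x = 12: rhs = 9, matching y values: 3, 14 (2 points).
  x = 13: rhs = 3, matching y values: none (0 points).
  x = 14: rhs = 7, matching y values: none (0 points).
  x = 15: rhs = 10, matching y values: none (0 points).
  x = 16: rhs = 1, matching y values: 1, 16 (2 points).
Total affine count: 16.
Full point count |E(F_17)| = 16 + 1 = 17.
Hasse bound: |17 − (17+1)| = |-1| = 1 ≤ 2√17 ≈ 8.2462 ✓.


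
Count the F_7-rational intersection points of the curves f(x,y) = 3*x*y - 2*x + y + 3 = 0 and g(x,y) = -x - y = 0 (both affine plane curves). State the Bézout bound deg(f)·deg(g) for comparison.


Common zeros: ∅; count = 0; Bézout bound = 2.

deg(f) = 2, deg(g) = 1, so Bézout bound = 2.
Scan x ∈ F_7. For each x, list the y ∈ F_7 with f(x, y) ≡ 0 and those with g(x, y) ≡ 0 (mod 7); the common zeros in that column are the intersection.
  x = 0: f ≡ 0 at y ∈ {4}; g ≡ 0 at y ∈ {0}; common: ∅.
  x = 1: f ≡ 0 at y ∈ {5}; g ≡ 0 at y ∈ {6}; common: ∅.
  x = 2: f ≡ 0 at y ∈ ∅; g ≡ 0 at y ∈ {5}; common: ∅.
  x = 3: f ≡ 0 at y ∈ {1}; g ≡ 0 at y ∈ {4}; common: ∅.
  x = 4: f ≡ 0 at y ∈ {2}; g ≡ 0 at y ∈ {3}; common: ∅.
  x = 5: f ≡ 0 at y ∈ {0}; g ≡ 0 at y ∈ {2}; common: ∅.
  x = 6: f ≡ 0 at y ∈ {6}; g ≡ 0 at y ∈ {1}; common: ∅.
Collecting: common zeros = ∅, so the count is 0.
Comparison with the Bézout bound: 0 ≤ 2 = deg(f)·deg(g), as expected for curves with no common component (the affine F_7-count falls short of the bound because intersections may lie at infinity, over extension fields, or carry multiplicity).


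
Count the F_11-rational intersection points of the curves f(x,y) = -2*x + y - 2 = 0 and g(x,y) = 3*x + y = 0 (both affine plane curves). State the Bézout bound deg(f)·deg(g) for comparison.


Common zeros: {(4, 10)}; count = 1; Bézout bound = 1.

deg(f) = 1, deg(g) = 1, so Bézout bound = 1.
Scan x ∈ F_11. For each x, list the y ∈ F_11 with f(x, y) ≡ 0 and those with g(x, y) ≡ 0 (mod 11); the common zeros in that column are the intersection.
  x = 0: f ≡ 0 at y ∈ {2}; g ≡ 0 at y ∈ {0}; common: ∅.
  x = 1: f ≡ 0 at y ∈ {4}; g ≡ 0 at y ∈ {8}; common: ∅.
  x = 2: f ≡ 0 at y ∈ {6}; g ≡ 0 at y ∈ {5}; common: ∅.
  x = 3: f ≡ 0 at y ∈ {8}; g ≡ 0 at y ∈ {2}; common: ∅.
  x = 4: f ≡ 0 at y ∈ {10}; g ≡ 0 at y ∈ {10}; common: {10}.
  x = 5: f ≡ 0 at y ∈ {1}; g ≡ 0 at y ∈ {7}; common: ∅.
  x = 6: f ≡ 0 at y ∈ {3}; g ≡ 0 at y ∈ {4}; common: ∅.
  x = 7: f ≡ 0 at y ∈ {5}; g ≡ 0 at y ∈ {1}; common: ∅.
  x = 8: f ≡ 0 at y ∈ {7}; g ≡ 0 at y ∈ {9}; common: ∅.
  x = 9: f ≡ 0 at y ∈ {9}; g ≡ 0 at y ∈ {6}; common: ∅.
  x = 10: f ≡ 0 at y ∈ {0}; g ≡ 0 at y ∈ {3}; common: ∅.
Collecting: common zeros = {(4, 10)}, so the count is 1.
Comparison with the Bézout bound: 1 ≤ 1 = deg(f)·deg(g), as expected for curves with no common component (the bound is attained).


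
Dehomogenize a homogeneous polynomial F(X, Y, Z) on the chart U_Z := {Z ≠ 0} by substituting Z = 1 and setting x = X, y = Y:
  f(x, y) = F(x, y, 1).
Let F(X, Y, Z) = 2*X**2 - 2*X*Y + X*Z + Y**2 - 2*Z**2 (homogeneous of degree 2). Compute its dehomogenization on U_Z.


f(x, y) = 2*x**2 - 2*x*y + x + y**2 - 2

On U_Z we set Z = 1. Each monomial c·X^i·Y^j·Z^k in F becomes c·x^i·y^j·1^k = c·x^i·y^j.
Substituting Z = 1: F(X, Y, 1) = 2*x**2 - 2*x*y + x + y**2 - 2.
Note: deg(f) ≤ deg(F) = 2; strict inequality happens when F is divisible by Z (lost terms).


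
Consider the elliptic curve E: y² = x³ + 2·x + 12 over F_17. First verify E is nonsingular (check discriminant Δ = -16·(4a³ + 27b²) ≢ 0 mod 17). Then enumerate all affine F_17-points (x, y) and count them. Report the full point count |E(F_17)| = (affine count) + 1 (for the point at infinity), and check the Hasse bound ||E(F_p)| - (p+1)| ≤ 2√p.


Affine points = {(1, 7), (1, 10), (4, 4), (4, 13), (6, 6), (6, 11), (8, 8), (8, 9), (12, 8), (12, 9), (13, 5), (13, 12), (14, 8), (14, 9), (15, 0), (16, 3), (16, 14)}; affine count = 17; |E(F_17)| = 18.

Discriminant check: Δ ∝ 4a³ + 27b² = 4·2³ + 27·12² = 4·8 + 27·144 ≡ 10 (mod 17). Nonzero ⇒ E is nonsingular.
For each x ∈ F_17, compute rhs = x³ + 2·x + 12 mod 17, then count y ∈ F_17 with y² ≡ rhs.
  x = 0: rhs = 12, matching y values: none (0 points).
  x = 1: rhs = 15, matching y values: 7, 10 (2 points).
  x = 2: rhs = 7, matching y values: none (0 points).
  x = 3: rhs = 11, matching y values: none (0 points).
  x = 4: rhs = 16, matching y values: 4, 13 (2 points).
  x = 5: rhs = 11, matching y values: none (0 points).
  x = 6: rhs = 2, matching y values: 6, 11 (2 points).
  x = 7: rhs = 12, matching y values: none (0 points).
  x = 8: rhs = 13, matching y values: 8, 9 (2 points).
  x = 9: rhs = 11, matching y values: none (0 points).
  x = 10: rhs = 12, matching y values: none (0 points).
  x = 11: rhs = 5, matching y values: none (0 points).
  x = 12: rhs = 13, matching y values: 8, 9 (2 points).
  x = 13: rhs = 8, matching y values: 5, 12 (2 points).
  x = 14: rhs = 13, matching y values: 8, 9 (2 points).
  x = 15: rhs = 0, matching y values: 0 (1 points).
  x = 16: rhs = 9, matching y values: 3, 14 (2 points).
Total affine count: 17.
Full point count |E(F_17)| = 17 + 1 = 18.
Hasse bound: |18 − (17+1)| = |0| = 0 ≤ 2√17 ≈ 8.2462 ✓.


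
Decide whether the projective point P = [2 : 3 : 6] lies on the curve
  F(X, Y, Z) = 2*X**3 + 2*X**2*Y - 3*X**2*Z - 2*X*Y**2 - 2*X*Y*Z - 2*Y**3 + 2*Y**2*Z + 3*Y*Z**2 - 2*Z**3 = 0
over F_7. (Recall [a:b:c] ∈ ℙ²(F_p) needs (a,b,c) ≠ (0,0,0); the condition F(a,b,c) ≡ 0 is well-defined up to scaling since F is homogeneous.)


F(2,3,6) ≡ 2 (mod 7); P is NOT on the curve.

Evaluate F(2, 3, 6) term-by-term (mod 7).
  2*X**3 ↦ 2·8·1·1 = 16
  2*X**2*Y ↦ 2·4·3·1 = 24
  -3*X**2*Z ↦ -3·4·1·6 = -72
  -2*X*Y**2 ↦ -2·2·9·1 = -36
  -2*X*Y*Z ↦ -2·2·3·6 = -72
  -2*Y**3 ↦ -2·1·27·1 = -54
  2*Y**2*Z ↦ 2·1·9·6 = 108
  3*Y*Z**2 ↦ 3·1·3·36 = 324
  -2*Z**3 ↦ -2·1·1·216 = -432
Sum: F(2, 3, 6) = (16) + (24) + (-72) + (-36) + (-72) + (-54) + (108) + (324) + (-432) = -194.
Reducing mod 7: -194 ≡ 2 (mod 7).
Since F(a, b, c) ≡ 2 ≠ 0 (mod 7), P does NOT lie on the curve.


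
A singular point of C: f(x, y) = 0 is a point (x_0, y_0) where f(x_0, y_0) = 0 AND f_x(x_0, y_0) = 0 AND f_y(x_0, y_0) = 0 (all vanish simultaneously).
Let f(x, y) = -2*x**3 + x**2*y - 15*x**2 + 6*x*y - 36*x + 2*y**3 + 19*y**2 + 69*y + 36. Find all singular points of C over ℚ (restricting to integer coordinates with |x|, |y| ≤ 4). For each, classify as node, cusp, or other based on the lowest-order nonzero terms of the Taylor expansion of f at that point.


Singular points: {(-3, -3)}; classification: cusp.

Compute partial derivatives:
  f_x = -6*x**2 + 2*x*y - 30*x + 6*y - 36.
  f_y = x**2 + 6*x + 6*y**2 + 38*y + 69.
Scan x_0 ∈ {−4, ..., 4}. For each x_0, f_y(x_0, y) is a polynomial in y; find its integer roots y ∈ {−4, ..., 4}, then test f_x and f at those candidates.
  x = -4: f_y(-4, y) = 6*y**2 + 38*y + 61; no integer root y with |y| ≤ 4.
  x = -3: f_y(-3, y) = 6*y**2 + 38*y + 60; vanishes at y ∈ {-3}. (-3, -3): f_x = 0, f = 0 — SINGULAR.
  x = -2: f_y(-2, y) = 6*y**2 + 38*y + 61; no integer root y with |y| ≤ 4.
  x = -1: f_y(-1, y) = 6*y**2 + 38*y + 64; no integer root y with |y| ≤ 4.
  x = 0: f_y(0, y) = 6*y**2 + 38*y + 69; no integer root y with |y| ≤ 4.
  x = 1: f_y(1, y) = 6*y**2 + 38*y + 76; no integer root y with |y| ≤ 4.
  x = 2: f_y(2, y) = 6*y**2 + 38*y + 85; no integer root y with |y| ≤ 4.
  x = 3: f_y(3, y) = 6*y**2 + 38*y + 96; no integer root y with |y| ≤ 4.
  x = 4: f_y(4, y) = 6*y**2 + 38*y + 109; no integer root y with |y| ≤ 4.
Only singular point on the grid: (-3, -3).
Classify: substitute x = -3 + u, y = -3 + v and expand: f = -2*u**3 + u**2*v + 2*v**3 + v**2.
No constant or linear terms (consistent with a singular point). Quadratic part: v**2. Cubic part: -2*u**3 + u**2*v + 2*v**3.
The quadratic part v**2 is a perfect square, so there is a single (double) tangent line v = 0, i.e. y = -3. Restricting the cubic part to that line (v = 0) leaves -2*u**3 ≠ 0, so f is not divisible by v and the branch is v² ≈ 2*u**3 to lowest order — this is a cusp.
Classification: cusp.


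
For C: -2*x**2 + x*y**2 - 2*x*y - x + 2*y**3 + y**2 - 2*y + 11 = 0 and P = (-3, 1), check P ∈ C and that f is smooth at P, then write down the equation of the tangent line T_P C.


Tangent line at P: 10*x + 6*y + 24 = 0.

Step 1: f(-3, 1) = 0, so P lies on C.
Step 2: partial derivatives
  f_x(x, y) = -4*x + y**2 - 2*y - 1, f_y(x, y) = 2*x*y - 2*x + 6*y**2 + 2*y - 2.
  f_x(P) = 10, f_y(P) = 6 (gradient nonzero, so P is smooth).
Step 3: tangent line at P: 10·(x − -3) + 6·(y − 1) = 0.
Expanding: 10*x + 6*y + 24 = 0.


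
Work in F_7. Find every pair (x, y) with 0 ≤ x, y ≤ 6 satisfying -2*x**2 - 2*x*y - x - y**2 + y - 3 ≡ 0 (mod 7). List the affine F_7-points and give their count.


Affine F_7-points: {(6, 5)}; count = 1.

For each of the 49 pairs (x, y) ∈ F_7², evaluate f(x, y) mod 7. Record the zeros.
  x = 0: [0↦4, 1↦4, 2↦2, 3↦5, 4↦6, 5↦5, 6↦2]  zeros at y ∈ ∅
  x = 1: [0↦1, 1↦6, 2↦2, 3↦3, 4↦2, 5↦6, 6↦1]  zeros at y ∈ ∅
  x = 2: [0↦1, 1↦4, 2↦5, 3↦4, 4↦1, 5↦3, 6↦3]  zeros at y ∈ ∅
  x = 3: [0↦4, 1↦5, 2↦4, 3↦1, 4↦3, 5↦3, 6↦1]  zeros at y ∈ ∅
  x = 4: [0↦3, 1↦2, 2↦6, 3↦1, 4↦1, 5↦6, 6↦2]  zeros at y ∈ ∅
  x = 5: [0↦5, 1↦2, 2↦4, 3↦4, 4↦2, 5↦5, 6↦6]  zeros at y ∈ ∅
  x = 6: [0↦3, 1↦5, 2↦5, 3↦3, 4↦6, 5↦0, 6↦6]  zeros at y ∈ {5}
Collecting zeros: affine points = {(6, 5)}.
Total count |C(F_7)_aff| = 1.


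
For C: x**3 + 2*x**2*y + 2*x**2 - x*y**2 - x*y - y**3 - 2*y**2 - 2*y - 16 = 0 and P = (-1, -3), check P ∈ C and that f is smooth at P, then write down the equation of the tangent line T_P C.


Tangent line at P: 5*x - 20*y - 55 = 0.

Step 1: f(-1, -3) = 0, so P lies on C.
Step 2: partial derivatives
  f_x(x, y) = 3*x**2 + 4*x*y + 4*x - y**2 - y, f_y(x, y) = 2*x**2 - 2*x*y - x - 3*y**2 - 4*y - 2.
  f_x(P) = 5, f_y(P) = -20 (gradient nonzero, so P is smooth).
Step 3: tangent line at P: 5·(x − -1) + -20·(y − -3) = 0.
Expanding: 5*x - 20*y - 55 = 0.


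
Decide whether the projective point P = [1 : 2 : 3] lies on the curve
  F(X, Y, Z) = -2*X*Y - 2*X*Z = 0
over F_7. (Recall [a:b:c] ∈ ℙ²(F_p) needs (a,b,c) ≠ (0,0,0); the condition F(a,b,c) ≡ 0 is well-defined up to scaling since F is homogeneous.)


F(1,2,3) ≡ 4 (mod 7); P is NOT on the curve.

Evaluate F(1, 2, 3) term-by-term (mod 7).
  -2*X*Y ↦ -2·1·2·1 = -4
  -2*X*Z ↦ -2·1·1·3 = -6
Sum: F(1, 2, 3) = (-4) + (-6) = -10.
Reducing mod 7: -10 ≡ 4 (mod 7).
Since F(a, b, c) ≡ 4 ≠ 0 (mod 7), P does NOT lie on the curve.


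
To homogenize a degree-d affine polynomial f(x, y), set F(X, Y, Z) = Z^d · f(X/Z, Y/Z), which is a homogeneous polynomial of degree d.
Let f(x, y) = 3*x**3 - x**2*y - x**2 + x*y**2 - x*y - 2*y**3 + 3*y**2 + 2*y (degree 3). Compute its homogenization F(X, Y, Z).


F(X, Y, Z) = 3*X**3 - X**2*Y - X**2*Z + X*Y**2 - X*Y*Z - 2*Y**3 + 3*Y**2*Z + 2*Y*Z**2

deg(f) = 3.
Substitute x = X/Z, y = Y/Z into f, then multiply by Z^3.
  monomial 3·x^3·y^0 ↦ 3·X^3·Y^0·Z^0.
  monomial -1·x^2·y^1 ↦ -1·X^2·Y^1·Z^0.
  monomial -1·x^2·y^0 ↦ -1·X^2·Y^0·Z^1.
  monomial 1·x^1·y^2 ↦ 1·X^1·Y^2·Z^0.
  monomial -1·x^1·y^1 ↦ -1·X^1·Y^1·Z^1.
  monomial -2·x^0·y^3 ↦ -2·X^0·Y^3·Z^0.
  monomial 3·x^0·y^2 ↦ 3·X^0·Y^2·Z^1.
  monomial 2·x^0·y^1 ↦ 2·X^0·Y^1·Z^2.
Collecting: F(X, Y, Z) = 3*X**3 - X**2*Y - X**2*Z + X*Y**2 - X*Y*Z - 2*Y**3 + 3*Y**2*Z + 2*Y*Z**2.


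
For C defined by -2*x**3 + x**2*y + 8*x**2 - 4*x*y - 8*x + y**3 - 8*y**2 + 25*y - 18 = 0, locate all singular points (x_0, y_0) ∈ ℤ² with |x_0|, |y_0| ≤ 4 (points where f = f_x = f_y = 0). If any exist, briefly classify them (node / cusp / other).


Singular points: {(2, 3)}; classification: node.

Compute partial derivatives:
  f_x = -6*x**2 + 2*x*y + 16*x - 4*y - 8.
  f_y = x**2 - 4*x + 3*y**2 - 16*y + 25.
Scan x_0 ∈ {−4, ..., 4}. For each x_0, f_y(x_0, y) is a polynomial in y; find its integer roots y ∈ {−4, ..., 4}, then test f_x and f at those candidates.
  x = -4: f_y(-4, y) = 3*y**2 - 16*y + 57; no integer root y with |y| ≤ 4.
  x = -3: f_y(-3, y) = 3*y**2 - 16*y + 46; no integer root y with |y| ≤ 4.
  x = -2: f_y(-2, y) = 3*y**2 - 16*y + 37; no integer root y with |y| ≤ 4.
  x = -1: f_y(-1, y) = 3*y**2 - 16*y + 30; no integer root y with |y| ≤ 4.
  x = 0: f_y(0, y) = 3*y**2 - 16*y + 25; no integer root y with |y| ≤ 4.
  x = 1: f_y(1, y) = 3*y**2 - 16*y + 22; no integer root y with |y| ≤ 4.
  x = 2: f_y(2, y) = 3*y**2 - 16*y + 21; vanishes at y ∈ {3}. (2, 3): f_x = 0, f = 0 — SINGULAR.
  x = 3: f_y(3, y) = 3*y**2 - 16*y + 22; no integer root y with |y| ≤ 4.
  x = 4: f_y(4, y) = 3*y**2 - 16*y + 25; no integer root y with |y| ≤ 4.
Only singular point on the grid: (2, 3).
Classify: substitute x = 2 + u, y = 3 + v and expand: f = -2*u**3 + u**2*v - u**2 + v**3 + v**2.
No constant or linear terms (consistent with a singular point). Quadratic part: -u**2 + v**2. Cubic part: -2*u**3 + u**2*v + v**3.
The quadratic part v**2 - u**2 = (v − u)(v + u) splits into two distinct linear factors, so there are two distinct tangent lines y − 3 = ±(x − 2) — this is a node (ordinary double point).
Classification: node.


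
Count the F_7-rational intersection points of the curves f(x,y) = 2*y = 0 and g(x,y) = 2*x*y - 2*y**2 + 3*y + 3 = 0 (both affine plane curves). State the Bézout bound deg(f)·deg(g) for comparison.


Common zeros: ∅; count = 0; Bézout bound = 2.

deg(f) = 1, deg(g) = 2, so Bézout bound = 2.
Scan x ∈ F_7. For each x, list the y ∈ F_7 with f(x, y) ≡ 0 and those with g(x, y) ≡ 0 (mod 7); the common zeros in that column are the intersection.
  x = 0: f ≡ 0 at y ∈ {0}; g ≡ 0 at y ∈ ∅; common: ∅.
  x = 1: f ≡ 0 at y ∈ {0}; g ≡ 0 at y ∈ {3}; common: ∅.
  x = 2: f ≡ 0 at y ∈ {0}; g ≡ 0 at y ∈ ∅; common: ∅.
  x = 3: f ≡ 0 at y ∈ {0}; g ≡ 0 at y ∈ {4}; common: ∅.
  x = 4: f ≡ 0 at y ∈ {0}; g ≡ 0 at y ∈ ∅; common: ∅.
  x = 5: f ≡ 0 at y ∈ {0}; g ≡ 0 at y ∈ {1, 2}; common: ∅.
  x = 6: f ≡ 0 at y ∈ {0}; g ≡ 0 at y ∈ {5, 6}; common: ∅.
Collecting: common zeros = ∅, so the count is 0.
Comparison with the Bézout bound: 0 ≤ 2 = deg(f)·deg(g), as expected for curves with no common component (the affine F_7-count falls short of the bound because intersections may lie at infinity, over extension fields, or carry multiplicity).


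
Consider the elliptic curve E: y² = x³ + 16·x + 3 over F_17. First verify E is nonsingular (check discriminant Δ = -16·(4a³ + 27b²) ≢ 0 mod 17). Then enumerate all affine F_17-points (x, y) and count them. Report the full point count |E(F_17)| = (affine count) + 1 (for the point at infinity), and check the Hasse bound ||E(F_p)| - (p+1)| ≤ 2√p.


Affine points = {(2, 3), (2, 14), (5, 2), (5, 15), (6, 3), (6, 14), (7, 4), (7, 13), (9, 3), (9, 14), (12, 6), (12, 11), (14, 8), (14, 9)}; affine count = 14; |E(F_17)| = 15.

Discriminant check: Δ ∝ 4a³ + 27b² = 4·16³ + 27·3² = 4·4096 + 27·9 ≡ 1 (mod 17). Nonzero ⇒ E is nonsingular.
For each x ∈ F_17, compute rhs = x³ + 16·x + 3 mod 17, then count y ∈ F_17 with y² ≡ rhs.
  x = 0: rhs = 3, matching y values: none (0 points).
  x = 1: rhs = 3, matching y values: none (0 points).
  x = 2: rhs = 9, matching y values: 3, 14 (2 points).
  x = 3: rhs = 10, matching y values: none (0 points).
  x = 4: rhs = 12, matching y values: none (0 points).
  x = 5: rhs = 4, matching y values: 2, 15 (2 points).
  x = 6: rhs = 9, matching y values: 3, 14 (2 points).
  x = 7: rhs = 16, matching y values: 4, 13 (2 points).
  x = 8: rhs = 14, matching y values: none (0 points).
  x = 9: rhs = 9, matching y values: 3, 14 (2 points).
  x = 10: rhs = 7, matching y values: none (0 points).
  x = 11: rhs = 14, matching y values: none (0 points).
  x = 12: rhs = 2, matching y values: 6, 11 (2 points).
  x = 13: rhs = 11, matching y values: none (0 points).
  x = 14: rhs = 13, matching y values: 8, 9 (2 points).
  x = 15: rhs = 14, matching y values: none (0 points).
  x = 16: rhs = 3, matching y values: none (0 points).
Total affine count: 14.
Full point count |E(F_17)| = 14 + 1 = 15.
Hasse bound: |15 − (17+1)| = |-3| = 3 ≤ 2√17 ≈ 8.2462 ✓.


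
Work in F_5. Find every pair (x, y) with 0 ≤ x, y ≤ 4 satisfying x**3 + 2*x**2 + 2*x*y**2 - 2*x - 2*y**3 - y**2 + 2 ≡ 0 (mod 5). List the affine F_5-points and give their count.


Affine F_5-points: {(2, 1), (2, 2), (3, 2), (4, 0), (4, 1)}; count = 5.

For each of the 25 pairs (x, y) ∈ F_5², evaluate f(x, y) mod 5. Record the zeros.
  x = 0: [0↦2, 1↦4, 2↦2, 3↦4, 4↦3]  zeros at y ∈ ∅
  x = 1: [0↦3, 1↦2, 2↦1, 3↦3, 4↦1]  zeros at y ∈ ∅
  x = 2: [0↦4, 1↦0, 2↦0, 3↦2, 4↦4]  zeros at y ∈ {1, 2}
  x = 3: [0↦1, 1↦4, 2↦0, 3↦2, 4↦3]  zeros at y ∈ {2}
  x = 4: [0↦0, 1↦0, 2↦2, 3↦4, 4↦4]  zeros at y ∈ {0, 1}
Collecting zeros: affine points = {(2, 1), (2, 2), (3, 2), (4, 0), (4, 1)}.
Total count |C(F_5)_aff| = 5.


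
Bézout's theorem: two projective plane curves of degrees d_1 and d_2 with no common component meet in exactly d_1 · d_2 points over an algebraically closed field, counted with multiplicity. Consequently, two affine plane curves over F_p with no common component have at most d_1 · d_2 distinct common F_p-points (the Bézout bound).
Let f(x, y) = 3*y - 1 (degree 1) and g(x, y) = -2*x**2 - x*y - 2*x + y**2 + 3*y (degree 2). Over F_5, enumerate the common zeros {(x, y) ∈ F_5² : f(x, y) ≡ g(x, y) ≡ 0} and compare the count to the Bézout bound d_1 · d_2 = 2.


Common zeros: {(0, 2), (3, 2)}; count = 2; Bézout bound = 2.

deg(f) = 1, deg(g) = 2, so Bézout bound = 2.
Scan x ∈ F_5. For each x, list the y ∈ F_5 with f(x, y) ≡ 0 and those with g(x, y) ≡ 0 (mod 5); the common zeros in that column are the intersection.
  x = 0: f ≡ 0 at y ∈ {2}; g ≡ 0 at y ∈ {0, 2}; common: {2}.
  x = 1: f ≡ 0 at y ∈ {2}; g ≡ 0 at y ∈ {4}; common: ∅.
  x = 2: f ≡ 0 at y ∈ {2}; g ≡ 0 at y ∈ {1, 3}; common: ∅.
  x = 3: f ≡ 0 at y ∈ {2}; g ≡ 0 at y ∈ {2, 3}; common: {2}.
  x = 4: f ≡ 0 at y ∈ {2}; g ≡ 0 at y ∈ {0, 1}; common: ∅.
Collecting: common zeros = {(0, 2), (3, 2)}, so the count is 2.
Comparison with the Bézout bound: 2 ≤ 2 = deg(f)·deg(g), as expected for curves with no common component (the bound is attained).


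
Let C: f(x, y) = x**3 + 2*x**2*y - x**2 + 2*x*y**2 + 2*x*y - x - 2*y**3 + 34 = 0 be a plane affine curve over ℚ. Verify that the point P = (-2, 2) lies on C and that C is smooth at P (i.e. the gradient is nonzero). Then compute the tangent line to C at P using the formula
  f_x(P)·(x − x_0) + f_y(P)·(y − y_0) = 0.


Tangent line at P: 11*x - 36*y + 94 = 0.

Step 1: f(-2, 2) = 0, so P lies on C.
Step 2: partial derivatives
  f_x(x, y) = 3*x**2 + 4*x*y - 2*x + 2*y**2 + 2*y - 1, f_y(x, y) = 2*x**2 + 4*x*y + 2*x - 6*y**2.
  f_x(P) = 11, f_y(P) = -36 (gradient nonzero, so P is smooth).
Step 3: tangent line at P: 11·(x − -2) + -36·(y − 2) = 0.
Expanding: 11*x - 36*y + 94 = 0.


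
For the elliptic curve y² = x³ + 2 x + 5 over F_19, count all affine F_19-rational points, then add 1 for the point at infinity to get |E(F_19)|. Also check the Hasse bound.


Affine points = {(0, 9), (0, 10), (2, 6), (2, 13), (3, 0), (4, 1), (4, 18), (5, 8), (5, 11), (6, 9), (6, 10), (7, 1), (7, 18), (8, 1), (8, 18), (9, 7), (9, 12), (11, 3), (11, 16), (12, 3), (12, 16), (13, 9), (13, 10), (15, 3), (15, 16)}; affine count = 25; |E(F_19)| = 26.

Discriminant check: Δ ∝ 4a³ + 27b² = 4·2³ + 27·5² = 4·8 + 27·25 ≡ 4 (mod 19). Nonzero ⇒ E is nonsingular.
For each x ∈ F_19, compute rhs = x³ + 2·x + 5 mod 19, then count y ∈ F_19 with y² ≡ rhs.
  x = 0: rhs = 5, matching y values: 9, 10 (2 points).
  x = 1: rhs = 8, matching y values: none (0 points).
  x = 2: rhs = 17, matching y values: 6, 13 (2 points).
  x = 3: rhs = 0, matching y values: 0 (1 points).
  x = 4: rhs = 1, matching y values: 1, 18 (2 points).
  x = 5: rhs = 7, matching y values: 8, 11 (2 points).
  x = 6: rhs = 5, matching y values: 9, 10 (2 points).
  x = 7: rhs = 1, matching y values: 1, 18 (2 points).
  x = 8: rhs = 1, matching y values: 1, 18 (2 points).
  x = 9: rhs = 11, matching y values: 7, 12 (2 points).
  x = 10: rhs = 18, matching y values: none (0 points).
  x = 11: rhs = 9, matching y values: 3, 16 (2 points).
  x = 12: rhs = 9, matching y values: 3, 16 (2 points).
  x = 13: rhs = 5, matching y values: 9, 10 (2 points).
  x = 14: rhs = 3, matching y values: none (0 points).
  x = 15: rhs = 9, matching y values: 3, 16 (2 points).
  x = 16: rhs = 10, matching y values: none (0 points).
  x = 17: rhs = 12, matching y values: none (0 points).
  x = 18: rhs = 2, matching y values: none (0 points).
Total affine count: 25.
Full point count |E(F_19)| = 25 + 1 = 26.
Hasse bound: |26 − (19+1)| = |6| = 6 ≤ 2√19 ≈ 8.7178 ✓.


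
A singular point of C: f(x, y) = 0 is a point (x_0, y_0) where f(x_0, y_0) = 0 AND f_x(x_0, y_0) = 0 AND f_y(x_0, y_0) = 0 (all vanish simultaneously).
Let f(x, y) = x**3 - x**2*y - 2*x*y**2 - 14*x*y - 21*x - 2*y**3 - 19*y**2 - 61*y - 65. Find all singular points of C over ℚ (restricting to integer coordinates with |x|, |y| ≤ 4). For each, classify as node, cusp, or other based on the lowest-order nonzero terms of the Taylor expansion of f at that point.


Singular points: {(-1, -3)}; classification: cusp.

Compute partial derivatives:
  f_x = 3*x**2 - 2*x*y - 2*y**2 - 14*y - 21.
  f_y = -x**2 - 4*x*y - 14*x - 6*y**2 - 38*y - 61.
Scan x_0 ∈ {−4, ..., 4}. For each x_0, f_y(x_0, y) is a polynomial in y; find its integer roots y ∈ {−4, ..., 4}, then test f_x and f at those candidates.
  x = -4: f_y(-4, y) = -6*y**2 - 22*y - 21; no integer root y with |y| ≤ 4.
  x = -3: f_y(-3, y) = -6*y**2 - 26*y - 28; vanishes at y ∈ {-2}. (-3, -2): f_x = 14 ≠ 0.
  x = -2: f_y(-2, y) = -6*y**2 - 30*y - 37; no integer root y with |y| ≤ 4.
  x = -1: f_y(-1, y) = -6*y**2 - 34*y - 48; vanishes at y ∈ {-3}. (-1, -3): f_x = 0, f = 0 — SINGULAR.
  x = 0: f_y(0, y) = -6*y**2 - 38*y - 61; no integer root y with |y| ≤ 4.
  x = 1: f_y(1, y) = -6*y**2 - 42*y - 76; no integer root y with |y| ≤ 4.
  x = 2: f_y(2, y) = -6*y**2 - 46*y - 93; no integer root y with |y| ≤ 4.
  x = 3: f_y(3, y) = -6*y**2 - 50*y - 112; no integer root y with |y| ≤ 4.
  x = 4: f_y(4, y) = -6*y**2 - 54*y - 133; no integer root y with |y| ≤ 4.
Only singular point on the grid: (-1, -3).
Classify: substitute x = -1 + u, y = -3 + v and expand: f = u**3 - u**2*v - 2*u*v**2 - 2*v**3 + v**2.
No constant or linear terms (consistent with a singular point). Quadratic part: v**2. Cubic part: u**3 - u**2*v - 2*u*v**2 - 2*v**3.
The quadratic part v**2 is a perfect square, so there is a single (double) tangent line v = 0, i.e. y = -3. Restricting the cubic part to that line (v = 0) leaves u**3 ≠ 0, so f is not divisible by v and the branch is v² ≈ -u**3 to lowest order — this is a cusp.
Classification: cusp.


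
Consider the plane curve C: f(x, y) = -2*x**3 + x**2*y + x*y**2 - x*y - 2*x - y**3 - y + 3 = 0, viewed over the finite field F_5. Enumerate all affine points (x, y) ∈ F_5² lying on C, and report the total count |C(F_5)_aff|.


Affine F_5-points: {(0, 4), (2, 1), (2, 2), (2, 4), (3, 1)}; count = 5.

For each of the 25 pairs (x, y) ∈ F_5², evaluate f(x, y) mod 5. Record the zeros.
  x = 0: [0↦3, 1↦1, 2↦3, 3↦3, 4↦0]  zeros at y ∈ {4}
  x = 1: [0↦4, 1↦3, 2↦3, 3↦3, 4↦2]  zeros at y ∈ ∅
  x = 2: [0↦3, 1↦0, 2↦0, 3↦2, 4↦0]  zeros at y ∈ {1, 2, 4}
  x = 3: [0↦3, 1↦0, 2↦2, 3↦3, 4↦2]  zeros at y ∈ {1}
  x = 4: [0↦2, 1↦1, 2↦2, 3↦4, 4↦1]  zeros at y ∈ ∅
Collecting zeros: affine points = {(0, 4), (2, 1), (2, 2), (2, 4), (3, 1)}.
Total count |C(F_5)_aff| = 5.


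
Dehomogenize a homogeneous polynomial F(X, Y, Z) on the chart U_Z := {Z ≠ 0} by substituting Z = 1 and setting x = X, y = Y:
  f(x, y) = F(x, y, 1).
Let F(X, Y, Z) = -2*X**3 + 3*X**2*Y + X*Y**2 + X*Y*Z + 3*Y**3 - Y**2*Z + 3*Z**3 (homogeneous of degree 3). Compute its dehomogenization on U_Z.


f(x, y) = -2*x**3 + 3*x**2*y + x*y**2 + x*y + 3*y**3 - y**2 + 3

On U_Z we set Z = 1. Each monomial c·X^i·Y^j·Z^k in F becomes c·x^i·y^j·1^k = c·x^i·y^j.
Substituting Z = 1: F(X, Y, 1) = -2*x**3 + 3*x**2*y + x*y**2 + x*y + 3*y**3 - y**2 + 3.
Note: deg(f) ≤ deg(F) = 3; strict inequality happens when F is divisible by Z (lost terms).


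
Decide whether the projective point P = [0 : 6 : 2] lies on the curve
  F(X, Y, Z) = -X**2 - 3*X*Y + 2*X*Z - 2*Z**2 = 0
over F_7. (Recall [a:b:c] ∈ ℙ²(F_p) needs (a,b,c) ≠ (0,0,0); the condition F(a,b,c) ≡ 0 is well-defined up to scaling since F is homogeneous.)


F(0,6,2) ≡ 6 (mod 7); P is NOT on the curve.

Evaluate F(0, 6, 2) term-by-term (mod 7).
  -X**2 ↦ -1·0·1·1 = 0
  -3*X*Y ↦ -3·0·6·1 = 0
  2*X*Z ↦ 2·0·1·2 = 0
  -2*Z**2 ↦ -2·1·1·4 = -8
Sum: F(0, 6, 2) = (0) + (0) + (0) + (-8) = -8.
Reducing mod 7: -8 ≡ 6 (mod 7).
Since F(a, b, c) ≡ 6 ≠ 0 (mod 7), P does NOT lie on the curve.


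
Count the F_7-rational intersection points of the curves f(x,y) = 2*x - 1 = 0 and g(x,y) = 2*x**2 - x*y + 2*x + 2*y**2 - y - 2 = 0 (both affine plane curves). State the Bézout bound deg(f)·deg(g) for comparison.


Common zeros: {(4, 1), (4, 5)}; count = 2; Bézout bound = 2.

deg(f) = 1, deg(g) = 2, so Bézout bound = 2.
Scan x ∈ F_7. For each x, list the y ∈ F_7 with f(x, y) ≡ 0 and those with g(x, y) ≡ 0 (mod 7); the common zeros in that column are the intersection.
  x = 0: f ≡ 0 at y ∈ ∅; g ≡ 0 at y ∈ ∅; common: ∅.
  x = 1: f ≡ 0 at y ∈ ∅; g ≡ 0 at y ∈ {3, 5}; common: ∅.
  x = 2: f ≡ 0 at y ∈ ∅; g ≡ 0 at y ∈ ∅; common: ∅.
  x = 3: f ≡ 0 at y ∈ ∅; g ≡ 0 at y ∈ {3, 6}; common: ∅.
  x = 4: f ≡ 0 at y ∈ {0, 1, 2, 3, 4, 5, 6}; g ≡ 0 at y ∈ {1, 5}; common: {1, 5}.
  x = 5: f ≡ 0 at y ∈ ∅; g ≡ 0 at y ∈ ∅; common: ∅.
  x = 6: f ≡ 0 at y ∈ ∅; g ≡ 0 at y ∈ {1, 6}; common: ∅.
Collecting: common zeros = {(4, 1), (4, 5)}, so the count is 2.
Comparison with the Bézout bound: 2 ≤ 2 = deg(f)·deg(g), as expected for curves with no common component (the bound is attained).


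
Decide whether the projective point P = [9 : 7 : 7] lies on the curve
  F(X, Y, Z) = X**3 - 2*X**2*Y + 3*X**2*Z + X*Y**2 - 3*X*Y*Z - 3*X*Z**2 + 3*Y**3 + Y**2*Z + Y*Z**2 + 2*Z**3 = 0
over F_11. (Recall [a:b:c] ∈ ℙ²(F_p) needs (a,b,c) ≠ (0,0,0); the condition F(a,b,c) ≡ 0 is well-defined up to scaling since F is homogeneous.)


F(9,7,7) ≡ 7 (mod 11); P is NOT on the curve.

Evaluate F(9, 7, 7) term-by-term (mod 11).
  X**3 ↦ 1·729·1·1 = 729
  -2*X**2*Y ↦ -2·81·7·1 = -1134
  3*X**2*Z ↦ 3·81·1·7 = 1701
  X*Y**2 ↦ 1·9·49·1 = 441
  -3*X*Y*Z ↦ -3·9·7·7 = -1323
  -3*X*Z**2 ↦ -3·9·1·49 = -1323
  3*Y**3 ↦ 3·1·343·1 = 1029
  Y**2*Z ↦ 1·1·49·7 = 343
  Y*Z**2 ↦ 1·1·7·49 = 343
  2*Z**3 ↦ 2·1·1·343 = 686
Sum: F(9, 7, 7) = (729) + (-1134) + (1701) + (441) + (-1323) + (-1323) + (1029) + (343) + (343) + (686) = 1492.
Reducing mod 11: 1492 ≡ 7 (mod 11).
Since F(a, b, c) ≡ 7 ≠ 0 (mod 11), P does NOT lie on the curve.


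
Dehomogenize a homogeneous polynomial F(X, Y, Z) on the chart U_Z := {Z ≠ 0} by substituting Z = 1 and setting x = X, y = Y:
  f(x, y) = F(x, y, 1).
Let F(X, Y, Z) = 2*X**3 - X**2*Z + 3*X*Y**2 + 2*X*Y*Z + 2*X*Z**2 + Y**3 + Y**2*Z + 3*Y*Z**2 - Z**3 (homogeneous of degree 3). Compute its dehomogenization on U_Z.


f(x, y) = 2*x**3 - x**2 + 3*x*y**2 + 2*x*y + 2*x + y**3 + y**2 + 3*y - 1

On U_Z we set Z = 1. Each monomial c·X^i·Y^j·Z^k in F becomes c·x^i·y^j·1^k = c·x^i·y^j.
Substituting Z = 1: F(X, Y, 1) = 2*x**3 - x**2 + 3*x*y**2 + 2*x*y + 2*x + y**3 + y**2 + 3*y - 1.
Note: deg(f) ≤ deg(F) = 3; strict inequality happens when F is divisible by Z (lost terms).


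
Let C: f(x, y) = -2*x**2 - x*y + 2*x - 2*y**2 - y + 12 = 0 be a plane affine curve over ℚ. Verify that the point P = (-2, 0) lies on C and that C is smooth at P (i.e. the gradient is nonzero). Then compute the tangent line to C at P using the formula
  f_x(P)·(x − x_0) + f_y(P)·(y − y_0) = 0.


Tangent line at P: 10*x + y + 20 = 0.

Step 1: f(-2, 0) = 0, so P lies on C.
Step 2: partial derivatives
  f_x(x, y) = -4*x - y + 2, f_y(x, y) = -x - 4*y - 1.
  f_x(P) = 10, f_y(P) = 1 (gradient nonzero, so P is smooth).
Step 3: tangent line at P: 10·(x − -2) + 1·(y − 0) = 0.
Expanding: 10*x + y + 20 = 0.


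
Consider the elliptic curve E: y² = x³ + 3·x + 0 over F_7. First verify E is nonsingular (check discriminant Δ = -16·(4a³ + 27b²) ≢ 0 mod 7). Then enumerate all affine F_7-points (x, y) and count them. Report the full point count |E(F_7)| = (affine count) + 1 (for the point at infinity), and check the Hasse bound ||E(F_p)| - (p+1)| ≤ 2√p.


Affine points = {(0, 0), (1, 2), (1, 5), (2, 0), (3, 1), (3, 6), (5, 0)}; affine count = 7; |E(F_7)| = 8.

Discriminant check: Δ ∝ 4a³ + 27b² = 4·3³ + 27·0² = 4·27 + 27·0 ≡ 3 (mod 7). Nonzero ⇒ E is nonsingular.
For each x ∈ F_7, compute rhs = x³ + 3·x + 0 mod 7, then count y ∈ F_7 with y² ≡ rhs.
  x = 0: rhs = 0, matching y values: 0 (1 points).
  x = 1: rhs = 4, matching y values: 2, 5 (2 points).
  x = 2: rhs = 0, matching y values: 0 (1 points).
  x = 3: rhs = 1, matching y values: 1, 6 (2 points).
  x = 4: rhs = 6, matching y values: none (0 points).
  x = 5: rhs = 0, matching y values: 0 (1 points).
  x = 6: rhs = 3, matching y values: none (0 points).
Total affine count: 7.
Full point count |E(F_7)| = 7 + 1 = 8.
Hasse bound: |8 − (7+1)| = |0| = 0 ≤ 2√7 ≈ 5.2915 ✓.


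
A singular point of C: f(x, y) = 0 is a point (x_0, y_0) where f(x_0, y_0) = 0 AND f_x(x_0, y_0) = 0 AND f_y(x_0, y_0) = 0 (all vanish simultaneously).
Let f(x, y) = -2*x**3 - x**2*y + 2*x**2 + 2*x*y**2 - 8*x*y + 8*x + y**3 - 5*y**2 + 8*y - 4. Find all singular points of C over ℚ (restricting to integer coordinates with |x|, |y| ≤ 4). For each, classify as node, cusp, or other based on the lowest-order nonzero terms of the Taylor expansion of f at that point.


Singular points: {(0, 2)}; classification: cusp.

Compute partial derivatives:
  f_x = -6*x**2 - 2*x*y + 4*x + 2*y**2 - 8*y + 8.
  f_y = -x**2 + 4*x*y - 8*x + 3*y**2 - 10*y + 8.
Scan x_0 ∈ {−4, ..., 4}. For each x_0, f_y(x_0, y) is a polynomial in y; find its integer roots y ∈ {−4, ..., 4}, then test f_x and f at those candidates.
  x = -4: f_y(-4, y) = 3*y**2 - 26*y + 24; no integer root y with |y| ≤ 4.
  x = -3: f_y(-3, y) = 3*y**2 - 22*y + 23; no integer root y with |y| ≤ 4.
  x = -2: f_y(-2, y) = 3*y**2 - 18*y + 20; no integer root y with |y| ≤ 4.
  x = -1: f_y(-1, y) = 3*y**2 - 14*y + 15; vanishes at y ∈ {3}. (-1, 3): f_x = -2 ≠ 0.
  x = 0: f_y(0, y) = 3*y**2 - 10*y + 8; vanishes at y ∈ {2}. (0, 2): f_x = 0, f = 0 — SINGULAR.
  x = 1: f_y(1, y) = 3*y**2 - 6*y - 1; no integer root y with |y| ≤ 4.
  x = 2: f_y(2, y) = 3*y**2 - 2*y - 12; no integer root y with |y| ≤ 4.
  x = 3: f_y(3, y) = 3*y**2 + 2*y - 25; no integer root y with |y| ≤ 4.
  x = 4: f_y(4, y) = 3*y**2 + 6*y - 40; no integer root y with |y| ≤ 4.
Only singular point on the grid: (0, 2).
Classify: substitute x = 0 + u, y = 2 + v and expand: f = -2*u**3 - u**2*v + 2*u*v**2 + v**3 + v**2.
No constant or linear terms (consistent with a singular point). Quadratic part: v**2. Cubic part: -2*u**3 - u**2*v + 2*u*v**2 + v**3.
The quadratic part v**2 is a perfect square, so there is a single (double) tangent line v = 0, i.e. y = 2. Restricting the cubic part to that line (v = 0) leaves -2*u**3 ≠ 0, so f is not divisible by v and the branch is v² ≈ 2*u**3 to lowest order — this is a cusp.
Classification: cusp.
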